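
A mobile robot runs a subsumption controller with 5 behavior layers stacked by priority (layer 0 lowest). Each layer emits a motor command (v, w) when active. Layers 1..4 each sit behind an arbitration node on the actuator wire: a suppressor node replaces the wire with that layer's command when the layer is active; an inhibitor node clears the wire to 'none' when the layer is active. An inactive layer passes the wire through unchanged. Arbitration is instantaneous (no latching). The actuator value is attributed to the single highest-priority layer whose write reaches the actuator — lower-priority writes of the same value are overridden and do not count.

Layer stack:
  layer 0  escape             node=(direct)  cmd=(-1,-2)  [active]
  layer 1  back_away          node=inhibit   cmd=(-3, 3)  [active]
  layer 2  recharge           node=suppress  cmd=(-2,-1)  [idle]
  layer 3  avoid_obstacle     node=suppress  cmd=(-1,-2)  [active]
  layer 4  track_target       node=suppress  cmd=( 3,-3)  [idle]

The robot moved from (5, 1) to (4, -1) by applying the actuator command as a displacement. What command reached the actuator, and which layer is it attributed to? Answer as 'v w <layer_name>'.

-1 -2 avoid_obstacle

displacement = (4, -1) − (5, 1) = (-1, -2)
L0 escape: active, feeds wire = (-1, -2)
L1 back_away: active, inhibitor → wire = none
L2 recharge: idle → wire stays none
L3 avoid_obstacle: active, suppressor → wire = (-1, -2)
L4 track_target: idle → wire stays (-1, -2)
actuator = (-1, -2) — from layer 3 (avoid_obstacle)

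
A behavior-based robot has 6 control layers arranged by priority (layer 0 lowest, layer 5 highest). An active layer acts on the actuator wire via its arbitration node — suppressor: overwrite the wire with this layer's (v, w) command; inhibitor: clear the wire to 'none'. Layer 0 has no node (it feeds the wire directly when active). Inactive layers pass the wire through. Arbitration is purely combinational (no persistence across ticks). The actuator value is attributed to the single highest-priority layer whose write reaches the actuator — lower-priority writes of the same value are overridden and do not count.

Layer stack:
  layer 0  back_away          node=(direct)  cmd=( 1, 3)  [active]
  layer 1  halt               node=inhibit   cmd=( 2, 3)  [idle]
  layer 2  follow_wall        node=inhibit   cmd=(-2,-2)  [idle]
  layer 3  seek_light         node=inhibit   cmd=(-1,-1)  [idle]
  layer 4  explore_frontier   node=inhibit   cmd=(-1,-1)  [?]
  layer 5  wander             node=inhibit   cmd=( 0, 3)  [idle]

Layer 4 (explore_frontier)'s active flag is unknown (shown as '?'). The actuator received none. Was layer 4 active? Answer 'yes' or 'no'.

If layer 4 is active=yes:
  actuator would be none
If layer 4 is active=no:
  actuator would be (1, 3)
Observed none, so layer 4 was active.

yes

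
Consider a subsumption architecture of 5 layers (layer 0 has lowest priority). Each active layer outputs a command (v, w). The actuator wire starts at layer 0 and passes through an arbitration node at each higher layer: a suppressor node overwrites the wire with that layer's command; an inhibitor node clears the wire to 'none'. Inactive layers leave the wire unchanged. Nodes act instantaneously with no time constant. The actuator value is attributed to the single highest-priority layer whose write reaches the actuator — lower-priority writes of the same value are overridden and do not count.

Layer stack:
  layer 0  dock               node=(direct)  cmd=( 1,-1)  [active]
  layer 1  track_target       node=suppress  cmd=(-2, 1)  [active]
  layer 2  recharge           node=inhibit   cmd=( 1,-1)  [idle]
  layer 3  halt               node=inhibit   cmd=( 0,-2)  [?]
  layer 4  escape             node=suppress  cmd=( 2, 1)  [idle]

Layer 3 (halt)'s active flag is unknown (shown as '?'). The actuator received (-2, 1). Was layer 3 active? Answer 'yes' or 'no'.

If layer 3 is active=yes:
  actuator would be none
If layer 3 is active=no:
  actuator would be (-2, 1)
Observed (-2, 1), so layer 3 was idle.

no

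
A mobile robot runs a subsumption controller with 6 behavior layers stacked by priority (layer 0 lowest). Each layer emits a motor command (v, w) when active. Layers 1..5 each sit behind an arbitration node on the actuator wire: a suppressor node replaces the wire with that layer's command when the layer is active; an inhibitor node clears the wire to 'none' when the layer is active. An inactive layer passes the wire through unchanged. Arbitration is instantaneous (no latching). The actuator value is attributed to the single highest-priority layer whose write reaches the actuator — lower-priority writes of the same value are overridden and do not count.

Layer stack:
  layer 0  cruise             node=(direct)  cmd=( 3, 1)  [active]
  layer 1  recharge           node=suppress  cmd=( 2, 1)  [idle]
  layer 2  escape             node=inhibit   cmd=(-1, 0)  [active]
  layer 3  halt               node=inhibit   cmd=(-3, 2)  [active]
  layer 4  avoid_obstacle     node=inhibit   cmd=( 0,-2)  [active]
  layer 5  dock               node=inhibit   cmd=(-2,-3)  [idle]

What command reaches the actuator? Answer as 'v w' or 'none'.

none

[0] cruise on; wire := (3, 1)
[1] recharge off; pass (3, 1)
[2] escape on (inhibit); wire := none
[3] halt on (inhibit); wire := none
[4] avoid_obstacle on (inhibit); wire := none
[5] dock off; pass none
output none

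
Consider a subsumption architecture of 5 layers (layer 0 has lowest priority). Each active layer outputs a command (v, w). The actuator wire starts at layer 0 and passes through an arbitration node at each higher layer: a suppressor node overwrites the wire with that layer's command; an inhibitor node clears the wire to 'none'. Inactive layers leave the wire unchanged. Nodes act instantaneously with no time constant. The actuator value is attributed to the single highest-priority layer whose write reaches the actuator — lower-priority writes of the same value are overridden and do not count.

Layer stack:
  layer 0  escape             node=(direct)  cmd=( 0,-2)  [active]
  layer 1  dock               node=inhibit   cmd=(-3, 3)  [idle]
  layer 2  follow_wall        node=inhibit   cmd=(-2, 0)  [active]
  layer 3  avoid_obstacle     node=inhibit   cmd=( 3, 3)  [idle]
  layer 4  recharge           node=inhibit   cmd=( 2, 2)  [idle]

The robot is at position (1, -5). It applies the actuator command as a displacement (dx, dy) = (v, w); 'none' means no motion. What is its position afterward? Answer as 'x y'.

L0 escape: active, feeds wire = (0, -2)
L1 dock: idle → wire stays (0, -2)
L2 follow_wall: active, inhibitor → wire = none
L3 avoid_obstacle: idle → wire stays none
L4 recharge: idle → wire stays none
actuator = none
position: (1, -5) + none = (1, -5)

1 -5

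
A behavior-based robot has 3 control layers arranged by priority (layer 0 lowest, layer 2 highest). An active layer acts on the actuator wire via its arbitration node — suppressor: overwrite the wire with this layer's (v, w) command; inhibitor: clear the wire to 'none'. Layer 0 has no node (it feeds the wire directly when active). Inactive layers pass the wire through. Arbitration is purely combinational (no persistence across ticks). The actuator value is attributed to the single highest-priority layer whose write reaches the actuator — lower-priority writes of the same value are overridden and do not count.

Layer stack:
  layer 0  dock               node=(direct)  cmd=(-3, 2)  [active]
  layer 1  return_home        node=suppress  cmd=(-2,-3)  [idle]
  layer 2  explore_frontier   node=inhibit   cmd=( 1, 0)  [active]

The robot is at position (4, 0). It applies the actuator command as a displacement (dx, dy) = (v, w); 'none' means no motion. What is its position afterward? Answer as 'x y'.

4 0

L0 dock: active, feeds wire = (-3, 2)
L1 return_home: idle → wire stays (-3, 2)
L2 explore_frontier: active, inhibitor → wire = none
actuator = none
position: (4, 0) + none = (4, 0)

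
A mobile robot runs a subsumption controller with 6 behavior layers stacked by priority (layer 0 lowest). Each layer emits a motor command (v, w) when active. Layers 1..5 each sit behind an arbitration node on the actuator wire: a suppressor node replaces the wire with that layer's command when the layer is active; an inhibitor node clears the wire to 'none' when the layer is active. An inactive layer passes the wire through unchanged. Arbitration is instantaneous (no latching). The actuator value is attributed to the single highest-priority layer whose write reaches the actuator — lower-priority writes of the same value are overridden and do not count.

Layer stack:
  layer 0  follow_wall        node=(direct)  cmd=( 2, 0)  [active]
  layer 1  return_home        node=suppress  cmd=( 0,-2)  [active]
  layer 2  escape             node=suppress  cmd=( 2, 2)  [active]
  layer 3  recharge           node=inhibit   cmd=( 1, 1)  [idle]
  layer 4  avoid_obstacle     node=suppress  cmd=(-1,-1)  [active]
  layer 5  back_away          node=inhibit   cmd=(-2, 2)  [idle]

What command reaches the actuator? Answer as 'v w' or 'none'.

-1 -1

L0 follow_wall: active, feeds wire = (2, 0)
L1 return_home: active, suppressor → wire = (0, -2)
L2 escape: active, suppressor → wire = (2, 2)
L3 recharge: idle → wire stays (2, 2)
L4 avoid_obstacle: active, suppressor → wire = (-1, -1)
L5 back_away: idle → wire stays (-1, -1)
actuator = (-1, -1)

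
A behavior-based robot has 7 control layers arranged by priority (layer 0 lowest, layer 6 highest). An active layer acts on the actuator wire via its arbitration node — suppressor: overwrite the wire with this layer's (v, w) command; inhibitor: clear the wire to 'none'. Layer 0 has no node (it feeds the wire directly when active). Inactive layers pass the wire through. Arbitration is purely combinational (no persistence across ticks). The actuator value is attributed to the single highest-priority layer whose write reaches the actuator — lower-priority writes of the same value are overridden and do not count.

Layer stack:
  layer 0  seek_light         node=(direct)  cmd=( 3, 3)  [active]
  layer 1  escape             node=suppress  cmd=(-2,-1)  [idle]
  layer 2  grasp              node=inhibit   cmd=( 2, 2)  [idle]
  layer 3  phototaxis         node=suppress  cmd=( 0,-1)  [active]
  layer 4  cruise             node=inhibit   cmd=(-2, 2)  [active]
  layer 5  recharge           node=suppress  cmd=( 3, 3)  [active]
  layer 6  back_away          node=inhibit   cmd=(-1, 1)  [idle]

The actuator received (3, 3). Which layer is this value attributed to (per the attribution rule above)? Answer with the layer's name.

recharge

L0 seek_light: active, feeds wire = (3, 3)
L1 escape: idle → wire stays (3, 3)
L2 grasp: idle → wire stays (3, 3)
L3 phototaxis: active, suppressor → wire = (0, -1)
L4 cruise: active, inhibitor → wire = none
L5 recharge: active, suppressor → wire = (3, 3)
L6 back_away: idle → wire stays (3, 3)
actuator = (3, 3)
last writer: layer 5 = recharge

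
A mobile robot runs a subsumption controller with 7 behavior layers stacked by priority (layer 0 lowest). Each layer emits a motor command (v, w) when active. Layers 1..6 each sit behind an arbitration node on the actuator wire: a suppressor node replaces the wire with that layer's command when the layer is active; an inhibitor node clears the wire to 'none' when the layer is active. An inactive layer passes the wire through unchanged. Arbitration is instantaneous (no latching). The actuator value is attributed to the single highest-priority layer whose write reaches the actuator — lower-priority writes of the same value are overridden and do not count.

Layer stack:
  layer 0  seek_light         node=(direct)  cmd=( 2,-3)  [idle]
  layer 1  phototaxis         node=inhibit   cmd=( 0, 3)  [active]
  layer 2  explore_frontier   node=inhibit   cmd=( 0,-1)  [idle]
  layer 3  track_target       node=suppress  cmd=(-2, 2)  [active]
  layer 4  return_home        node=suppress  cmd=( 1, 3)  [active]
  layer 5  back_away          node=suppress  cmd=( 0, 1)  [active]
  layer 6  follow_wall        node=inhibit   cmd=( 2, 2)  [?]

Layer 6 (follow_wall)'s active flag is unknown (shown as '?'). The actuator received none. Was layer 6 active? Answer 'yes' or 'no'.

If layer 6 is active=yes:
  actuator would be none
If layer 6 is active=no:
  actuator would be (0, 1)
Observed none, so layer 6 was active.

yes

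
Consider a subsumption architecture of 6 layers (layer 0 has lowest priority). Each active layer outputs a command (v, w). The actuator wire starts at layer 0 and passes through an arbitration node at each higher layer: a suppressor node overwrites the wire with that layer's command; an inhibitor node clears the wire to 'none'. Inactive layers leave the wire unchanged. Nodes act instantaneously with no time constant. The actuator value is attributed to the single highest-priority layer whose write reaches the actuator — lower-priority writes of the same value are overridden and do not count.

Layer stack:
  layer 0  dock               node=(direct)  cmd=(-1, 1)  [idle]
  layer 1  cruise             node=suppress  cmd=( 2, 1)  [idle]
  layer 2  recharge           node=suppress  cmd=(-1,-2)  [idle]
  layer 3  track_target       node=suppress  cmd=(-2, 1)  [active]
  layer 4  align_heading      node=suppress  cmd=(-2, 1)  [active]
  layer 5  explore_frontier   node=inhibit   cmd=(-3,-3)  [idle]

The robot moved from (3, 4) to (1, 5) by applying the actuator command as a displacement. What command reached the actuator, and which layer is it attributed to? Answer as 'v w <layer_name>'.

displacement = (1, 5) − (3, 4) = (-2, 1)
layer 0 (dock) idle — none
layer 1 (cruise) idle — unchanged: none
layer 2 (recharge) idle — unchanged: none
layer 3 (track_target) active — suppresses: (-2, 1)
layer 4 (align_heading) active — suppresses: (-2, 1)
layer 5 (explore_frontier) idle — unchanged: (-2, 1)
→ actuator (-2, 1) — from layer 4 (align_heading)

-2 1 align_heading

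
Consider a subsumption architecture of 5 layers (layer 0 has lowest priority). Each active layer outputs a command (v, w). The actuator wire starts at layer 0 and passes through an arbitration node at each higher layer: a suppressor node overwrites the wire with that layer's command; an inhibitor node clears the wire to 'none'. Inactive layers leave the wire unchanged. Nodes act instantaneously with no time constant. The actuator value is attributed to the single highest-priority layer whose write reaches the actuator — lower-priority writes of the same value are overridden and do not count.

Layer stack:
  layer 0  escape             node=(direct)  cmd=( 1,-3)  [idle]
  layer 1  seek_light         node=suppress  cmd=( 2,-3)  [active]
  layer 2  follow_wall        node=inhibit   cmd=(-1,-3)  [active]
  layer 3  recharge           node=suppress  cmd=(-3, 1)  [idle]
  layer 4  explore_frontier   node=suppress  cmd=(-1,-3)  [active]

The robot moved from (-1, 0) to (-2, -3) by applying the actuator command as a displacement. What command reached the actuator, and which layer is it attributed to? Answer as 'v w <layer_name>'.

displacement = (-2, -3) − (-1, 0) = (-1, -3)
layer 0 (escape) idle — none
layer 1 (seek_light) active — suppresses: (2, -3)
layer 2 (follow_wall) active — inhibits: none
layer 3 (recharge) idle — unchanged: none
layer 4 (explore_frontier) active — suppresses: (-1, -3)
→ actuator (-1, -3) — from layer 4 (explore_frontier)

-1 -3 explore_frontier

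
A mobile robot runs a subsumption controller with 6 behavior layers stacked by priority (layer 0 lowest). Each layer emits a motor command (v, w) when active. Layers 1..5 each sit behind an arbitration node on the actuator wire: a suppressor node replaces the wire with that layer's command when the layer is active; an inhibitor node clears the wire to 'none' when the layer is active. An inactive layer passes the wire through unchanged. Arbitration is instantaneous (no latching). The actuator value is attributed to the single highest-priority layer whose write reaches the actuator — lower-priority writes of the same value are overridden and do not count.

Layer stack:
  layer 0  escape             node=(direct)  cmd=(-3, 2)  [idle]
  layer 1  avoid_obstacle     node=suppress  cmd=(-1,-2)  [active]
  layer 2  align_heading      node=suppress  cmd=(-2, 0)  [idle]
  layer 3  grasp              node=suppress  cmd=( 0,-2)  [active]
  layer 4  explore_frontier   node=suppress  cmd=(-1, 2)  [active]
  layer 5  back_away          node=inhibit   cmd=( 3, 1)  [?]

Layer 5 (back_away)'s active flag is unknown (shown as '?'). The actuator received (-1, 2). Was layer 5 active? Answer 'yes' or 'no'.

no

If layer 5 is active=yes:
  actuator would be none
If layer 5 is active=no:
  actuator would be (-1, 2)
Observed (-1, 2), so layer 5 was idle.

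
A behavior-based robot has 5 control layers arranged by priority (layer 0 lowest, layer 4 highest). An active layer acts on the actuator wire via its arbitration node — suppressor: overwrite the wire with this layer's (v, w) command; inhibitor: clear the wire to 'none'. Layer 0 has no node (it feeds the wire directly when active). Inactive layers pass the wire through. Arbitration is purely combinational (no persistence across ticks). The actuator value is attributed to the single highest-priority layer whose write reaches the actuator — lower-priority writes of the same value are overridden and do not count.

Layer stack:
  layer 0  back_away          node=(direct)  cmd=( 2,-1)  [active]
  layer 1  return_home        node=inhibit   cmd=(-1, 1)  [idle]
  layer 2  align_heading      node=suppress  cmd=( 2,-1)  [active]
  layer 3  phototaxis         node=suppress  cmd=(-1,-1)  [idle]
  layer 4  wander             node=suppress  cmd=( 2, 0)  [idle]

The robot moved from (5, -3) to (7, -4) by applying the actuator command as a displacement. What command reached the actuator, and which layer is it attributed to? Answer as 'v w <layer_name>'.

displacement = (7, -4) − (5, -3) = (2, -1)
L0 back_away: active, feeds wire = (2, -1)
L1 return_home: idle → wire stays (2, -1)
L2 align_heading: active, suppressor → wire = (2, -1)
L3 phototaxis: idle → wire stays (2, -1)
L4 wander: idle → wire stays (2, -1)
actuator = (2, -1) — from layer 2 (align_heading)

2 -1 align_heading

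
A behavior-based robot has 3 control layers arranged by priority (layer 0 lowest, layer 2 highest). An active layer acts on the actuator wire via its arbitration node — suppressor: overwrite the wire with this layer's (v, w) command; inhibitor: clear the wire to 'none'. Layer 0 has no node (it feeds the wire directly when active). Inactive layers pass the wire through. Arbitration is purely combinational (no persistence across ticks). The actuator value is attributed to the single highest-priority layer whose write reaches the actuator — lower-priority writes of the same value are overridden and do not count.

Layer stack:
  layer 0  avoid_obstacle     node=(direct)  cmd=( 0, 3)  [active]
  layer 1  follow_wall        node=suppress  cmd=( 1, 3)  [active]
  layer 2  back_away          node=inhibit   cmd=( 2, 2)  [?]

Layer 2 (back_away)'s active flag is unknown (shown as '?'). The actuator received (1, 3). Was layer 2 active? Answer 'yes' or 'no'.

no

If layer 2 is active=yes:
  actuator would be none
If layer 2 is active=no:
  actuator would be (1, 3)
Observed (1, 3), so layer 2 was idle.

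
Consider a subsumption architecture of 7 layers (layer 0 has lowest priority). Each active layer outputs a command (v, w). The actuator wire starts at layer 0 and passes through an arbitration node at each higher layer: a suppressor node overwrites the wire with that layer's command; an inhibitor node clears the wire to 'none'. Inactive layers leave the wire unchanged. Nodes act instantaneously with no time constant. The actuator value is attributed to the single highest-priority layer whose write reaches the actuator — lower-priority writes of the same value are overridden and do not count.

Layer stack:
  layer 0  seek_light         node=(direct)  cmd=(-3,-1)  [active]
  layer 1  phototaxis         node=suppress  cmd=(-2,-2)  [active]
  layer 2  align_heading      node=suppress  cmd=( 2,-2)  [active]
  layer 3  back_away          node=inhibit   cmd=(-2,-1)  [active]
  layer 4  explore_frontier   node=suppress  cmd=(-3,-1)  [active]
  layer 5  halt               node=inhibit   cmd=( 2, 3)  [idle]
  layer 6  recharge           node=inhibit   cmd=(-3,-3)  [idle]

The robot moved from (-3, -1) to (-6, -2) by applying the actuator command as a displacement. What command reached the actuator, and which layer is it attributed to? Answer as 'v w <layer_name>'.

-3 -1 explore_frontier

displacement = (-6, -2) − (-3, -1) = (-3, -1)
[0] seek_light on; wire := (-3, -1)
[1] phototaxis on (suppress); wire := (-2, -2)
[2] align_heading on (suppress); wire := (2, -2)
[3] back_away on (inhibit); wire := none
[4] explore_frontier on (suppress); wire := (-3, -1)
[5] halt off; pass (-3, -1)
[6] recharge off; pass (-3, -1)
output (-3, -1) — from layer 4 (explore_frontier)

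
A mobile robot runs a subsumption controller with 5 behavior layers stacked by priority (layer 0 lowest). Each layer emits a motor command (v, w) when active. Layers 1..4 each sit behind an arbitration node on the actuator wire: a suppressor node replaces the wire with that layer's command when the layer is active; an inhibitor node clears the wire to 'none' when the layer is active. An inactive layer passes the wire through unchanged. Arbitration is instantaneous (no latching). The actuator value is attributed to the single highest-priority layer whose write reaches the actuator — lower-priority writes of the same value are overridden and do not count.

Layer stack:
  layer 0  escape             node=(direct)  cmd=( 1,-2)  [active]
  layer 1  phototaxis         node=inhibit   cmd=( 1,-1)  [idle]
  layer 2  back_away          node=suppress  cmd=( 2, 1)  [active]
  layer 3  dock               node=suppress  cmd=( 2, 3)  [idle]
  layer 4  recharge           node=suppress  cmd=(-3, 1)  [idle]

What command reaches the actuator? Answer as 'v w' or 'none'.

layer 0 (escape) active — direct: (1, -2)
layer 1 (phototaxis) idle — unchanged: (1, -2)
layer 2 (back_away) active — suppresses: (2, 1)
layer 3 (dock) idle — unchanged: (2, 1)
layer 4 (recharge) idle — unchanged: (2, 1)
→ actuator (2, 1)

2 1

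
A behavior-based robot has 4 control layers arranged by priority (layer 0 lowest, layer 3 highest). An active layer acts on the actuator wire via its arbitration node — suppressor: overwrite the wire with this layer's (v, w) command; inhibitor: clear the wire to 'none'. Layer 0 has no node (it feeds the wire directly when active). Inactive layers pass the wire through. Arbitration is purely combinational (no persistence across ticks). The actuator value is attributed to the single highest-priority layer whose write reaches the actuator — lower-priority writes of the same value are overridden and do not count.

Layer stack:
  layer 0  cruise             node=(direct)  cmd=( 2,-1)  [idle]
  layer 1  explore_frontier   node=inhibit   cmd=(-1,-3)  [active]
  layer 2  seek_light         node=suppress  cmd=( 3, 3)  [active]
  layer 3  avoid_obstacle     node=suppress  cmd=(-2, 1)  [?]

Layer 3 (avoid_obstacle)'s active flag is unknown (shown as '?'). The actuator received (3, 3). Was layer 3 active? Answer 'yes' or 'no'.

no

If layer 3 is active=yes:
  actuator would be (-2, 1)
If layer 3 is active=no:
  actuator would be (3, 3)
Observed (3, 3), so layer 3 was idle.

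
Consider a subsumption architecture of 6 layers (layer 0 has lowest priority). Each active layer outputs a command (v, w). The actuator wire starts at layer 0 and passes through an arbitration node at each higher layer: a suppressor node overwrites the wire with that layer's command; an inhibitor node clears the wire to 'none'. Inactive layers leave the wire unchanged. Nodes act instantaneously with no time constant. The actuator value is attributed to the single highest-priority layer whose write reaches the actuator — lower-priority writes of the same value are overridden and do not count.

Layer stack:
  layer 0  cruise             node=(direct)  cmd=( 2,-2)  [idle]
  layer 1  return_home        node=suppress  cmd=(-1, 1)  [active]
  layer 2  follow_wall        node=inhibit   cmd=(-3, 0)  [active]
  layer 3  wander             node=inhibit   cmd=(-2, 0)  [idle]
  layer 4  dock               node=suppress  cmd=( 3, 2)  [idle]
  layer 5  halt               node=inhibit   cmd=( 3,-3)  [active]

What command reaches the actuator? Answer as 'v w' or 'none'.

none

layer 0 (cruise) idle — none
layer 1 (return_home) active — suppresses: (-1, 1)
layer 2 (follow_wall) active — inhibits: none
layer 3 (wander) idle — unchanged: none
layer 4 (dock) idle — unchanged: none
layer 5 (halt) active — inhibits: none
→ actuator none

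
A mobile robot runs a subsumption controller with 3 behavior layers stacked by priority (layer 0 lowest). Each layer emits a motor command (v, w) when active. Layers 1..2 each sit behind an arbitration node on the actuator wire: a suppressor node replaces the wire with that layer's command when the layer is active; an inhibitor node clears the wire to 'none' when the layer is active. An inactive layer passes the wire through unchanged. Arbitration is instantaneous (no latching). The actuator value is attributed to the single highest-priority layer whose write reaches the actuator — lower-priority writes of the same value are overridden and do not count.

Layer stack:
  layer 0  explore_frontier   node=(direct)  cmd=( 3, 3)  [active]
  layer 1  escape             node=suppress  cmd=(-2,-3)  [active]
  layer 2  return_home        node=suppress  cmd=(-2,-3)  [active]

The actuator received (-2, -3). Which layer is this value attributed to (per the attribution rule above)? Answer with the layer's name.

return_home

L0 explore_frontier: active, feeds wire = (3, 3)
L1 escape: active, suppressor → wire = (-2, -3)
L2 return_home: active, suppressor → wire = (-2, -3)
actuator = (-2, -3)
last writer: layer 2 = return_home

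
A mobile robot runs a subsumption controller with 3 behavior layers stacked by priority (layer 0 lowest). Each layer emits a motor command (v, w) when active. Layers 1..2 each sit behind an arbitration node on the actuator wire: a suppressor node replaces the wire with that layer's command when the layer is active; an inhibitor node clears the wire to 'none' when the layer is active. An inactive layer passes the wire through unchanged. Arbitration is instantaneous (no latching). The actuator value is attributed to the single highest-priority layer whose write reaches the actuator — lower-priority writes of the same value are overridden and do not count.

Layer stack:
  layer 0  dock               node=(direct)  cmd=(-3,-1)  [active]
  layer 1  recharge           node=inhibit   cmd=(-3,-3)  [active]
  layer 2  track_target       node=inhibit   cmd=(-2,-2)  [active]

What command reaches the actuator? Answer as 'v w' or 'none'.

none

layer 0 (dock) active — direct: (-3, -1)
layer 1 (recharge) active — inhibits: none
layer 2 (track_target) active — inhibits: none
→ actuator none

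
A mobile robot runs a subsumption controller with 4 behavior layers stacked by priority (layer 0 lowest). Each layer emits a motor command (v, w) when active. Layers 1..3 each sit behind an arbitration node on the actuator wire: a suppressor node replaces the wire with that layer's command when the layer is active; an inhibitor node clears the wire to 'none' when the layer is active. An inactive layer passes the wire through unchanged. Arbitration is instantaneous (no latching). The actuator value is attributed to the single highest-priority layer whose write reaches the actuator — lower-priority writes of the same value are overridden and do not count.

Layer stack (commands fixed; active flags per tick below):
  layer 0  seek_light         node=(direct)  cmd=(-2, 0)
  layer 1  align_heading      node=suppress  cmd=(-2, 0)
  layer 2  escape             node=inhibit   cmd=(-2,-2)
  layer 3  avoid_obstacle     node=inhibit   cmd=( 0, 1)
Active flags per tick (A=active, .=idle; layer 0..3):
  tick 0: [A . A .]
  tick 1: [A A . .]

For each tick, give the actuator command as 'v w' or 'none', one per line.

tick 0:
  L0 seek_light: active, feeds wire = (-2, 0)
  L1 align_heading: idle → wire stays (-2, 0)
  L2 escape: active, inhibitor → wire = none
  L3 avoid_obstacle: idle → wire stays none
  actuator = none
tick 1:
  L0 seek_light: active, feeds wire = (-2, 0)
  L1 align_heading: active, suppressor → wire = (-2, 0)
  L2 escape: idle → wire stays (-2, 0)
  L3 avoid_obstacle: idle → wire stays (-2, 0)
  actuator = (-2, 0)

none
-2 0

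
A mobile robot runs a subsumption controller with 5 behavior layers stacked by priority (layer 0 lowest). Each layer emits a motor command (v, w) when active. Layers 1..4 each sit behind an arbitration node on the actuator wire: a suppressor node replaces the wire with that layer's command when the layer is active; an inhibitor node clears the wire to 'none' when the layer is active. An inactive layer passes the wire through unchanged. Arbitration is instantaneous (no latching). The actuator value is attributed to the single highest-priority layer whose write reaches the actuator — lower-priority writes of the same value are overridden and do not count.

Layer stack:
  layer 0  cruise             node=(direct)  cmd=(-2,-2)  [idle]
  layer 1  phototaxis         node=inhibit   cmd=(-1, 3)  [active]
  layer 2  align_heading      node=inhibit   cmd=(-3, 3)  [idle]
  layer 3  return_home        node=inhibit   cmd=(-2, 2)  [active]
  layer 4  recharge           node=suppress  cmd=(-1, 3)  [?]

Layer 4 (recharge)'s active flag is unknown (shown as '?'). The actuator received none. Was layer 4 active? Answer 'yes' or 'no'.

If layer 4 is active=yes:
  actuator would be (-1, 3)
If layer 4 is active=no:
  actuator would be none
Observed none, so layer 4 was idle.

no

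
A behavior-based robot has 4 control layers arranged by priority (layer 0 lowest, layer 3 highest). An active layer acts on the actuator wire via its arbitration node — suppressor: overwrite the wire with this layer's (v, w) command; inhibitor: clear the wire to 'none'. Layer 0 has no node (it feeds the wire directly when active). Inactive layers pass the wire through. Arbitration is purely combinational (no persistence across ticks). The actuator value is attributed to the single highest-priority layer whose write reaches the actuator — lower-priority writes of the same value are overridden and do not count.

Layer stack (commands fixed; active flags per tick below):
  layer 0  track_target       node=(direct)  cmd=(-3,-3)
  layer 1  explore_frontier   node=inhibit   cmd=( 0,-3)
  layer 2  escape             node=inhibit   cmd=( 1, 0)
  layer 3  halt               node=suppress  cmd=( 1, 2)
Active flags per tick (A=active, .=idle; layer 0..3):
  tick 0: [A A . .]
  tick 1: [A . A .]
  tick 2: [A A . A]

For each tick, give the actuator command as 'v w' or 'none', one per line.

none
none
1 2

tick 0:
  layer 0 (track_target) active — direct: (-3, -3)
  layer 1 (explore_frontier) active — inhibits: none
  layer 2 (escape) idle — unchanged: none
  layer 3 (halt) idle — unchanged: none
  → actuator none
tick 1:
  layer 0 (track_target) active — direct: (-3, -3)
  layer 1 (explore_frontier) idle — unchanged: (-3, -3)
  layer 2 (escape) active — inhibits: none
  layer 3 (halt) idle — unchanged: none
  → actuator none
tick 2:
  layer 0 (track_target) active — direct: (-3, -3)
  layer 1 (explore_frontier) active — inhibits: none
  layer 2 (escape) idle — unchanged: none
  layer 3 (halt) active — suppresses: (1, 2)
  → actuator (1, 2)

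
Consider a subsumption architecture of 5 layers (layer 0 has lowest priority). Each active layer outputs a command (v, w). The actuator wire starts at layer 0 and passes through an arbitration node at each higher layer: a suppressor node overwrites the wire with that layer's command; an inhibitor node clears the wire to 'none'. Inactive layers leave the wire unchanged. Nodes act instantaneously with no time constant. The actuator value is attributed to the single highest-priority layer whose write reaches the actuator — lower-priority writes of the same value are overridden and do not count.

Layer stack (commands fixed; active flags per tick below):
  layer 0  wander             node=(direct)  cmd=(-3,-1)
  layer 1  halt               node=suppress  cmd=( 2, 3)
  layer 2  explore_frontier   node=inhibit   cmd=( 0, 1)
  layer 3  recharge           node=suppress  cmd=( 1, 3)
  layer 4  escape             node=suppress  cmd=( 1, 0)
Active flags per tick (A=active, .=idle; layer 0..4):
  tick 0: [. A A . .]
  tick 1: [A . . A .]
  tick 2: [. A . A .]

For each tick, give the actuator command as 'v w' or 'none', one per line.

none
1 3
1 3

tick 0:
  layer 0 (wander) idle — none
  layer 1 (halt) active — suppresses: (2, 3)
  layer 2 (explore_frontier) active — inhibits: none
  layer 3 (recharge) idle — unchanged: none
  layer 4 (escape) idle — unchanged: none
  → actuator none
tick 1:
  layer 0 (wander) active — direct: (-3, -1)
  layer 1 (halt) idle — unchanged: (-3, -1)
  layer 2 (explore_frontier) idle — unchanged: (-3, -1)
  layer 3 (recharge) active — suppresses: (1, 3)
  layer 4 (escape) idle — unchanged: (1, 3)
  → actuator (1, 3)
tick 2:
  layer 0 (wander) idle — none
  layer 1 (halt) active — suppresses: (2, 3)
  layer 2 (explore_frontier) idle — unchanged: (2, 3)
  layer 3 (recharge) active — suppresses: (1, 3)
  layer 4 (escape) idle — unchanged: (1, 3)
  → actuator (1, 3)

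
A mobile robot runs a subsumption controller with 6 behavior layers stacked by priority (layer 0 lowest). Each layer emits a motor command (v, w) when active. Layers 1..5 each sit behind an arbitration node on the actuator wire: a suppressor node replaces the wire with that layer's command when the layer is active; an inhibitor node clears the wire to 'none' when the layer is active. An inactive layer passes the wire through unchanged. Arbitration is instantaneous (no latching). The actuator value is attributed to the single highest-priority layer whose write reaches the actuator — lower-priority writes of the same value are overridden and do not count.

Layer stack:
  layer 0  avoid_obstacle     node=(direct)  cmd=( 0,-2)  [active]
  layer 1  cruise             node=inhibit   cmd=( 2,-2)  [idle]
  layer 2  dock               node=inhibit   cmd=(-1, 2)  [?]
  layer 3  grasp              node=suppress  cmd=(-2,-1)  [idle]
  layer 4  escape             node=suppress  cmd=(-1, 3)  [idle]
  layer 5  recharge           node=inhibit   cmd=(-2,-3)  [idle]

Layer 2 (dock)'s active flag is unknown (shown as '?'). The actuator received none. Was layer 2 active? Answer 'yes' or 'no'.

If layer 2 is active=yes:
  actuator would be none
If layer 2 is active=no:
  actuator would be (0, -2)
Observed none, so layer 2 was active.

yes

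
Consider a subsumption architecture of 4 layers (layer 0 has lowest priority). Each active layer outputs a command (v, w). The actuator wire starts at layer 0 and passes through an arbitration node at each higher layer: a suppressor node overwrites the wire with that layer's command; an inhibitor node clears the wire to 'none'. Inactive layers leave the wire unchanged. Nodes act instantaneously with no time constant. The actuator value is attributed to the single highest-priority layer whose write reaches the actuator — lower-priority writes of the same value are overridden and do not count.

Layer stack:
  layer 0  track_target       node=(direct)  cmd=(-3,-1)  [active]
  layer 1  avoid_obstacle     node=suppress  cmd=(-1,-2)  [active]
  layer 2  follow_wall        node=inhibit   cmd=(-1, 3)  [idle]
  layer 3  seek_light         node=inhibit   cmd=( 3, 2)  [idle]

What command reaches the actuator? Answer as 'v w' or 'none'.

-1 -2

layer 0 (track_target) active — direct: (-3, -1)
layer 1 (avoid_obstacle) active — suppresses: (-1, -2)
layer 2 (follow_wall) idle — unchanged: (-1, -2)
layer 3 (seek_light) idle — unchanged: (-1, -2)
→ actuator (-1, -2)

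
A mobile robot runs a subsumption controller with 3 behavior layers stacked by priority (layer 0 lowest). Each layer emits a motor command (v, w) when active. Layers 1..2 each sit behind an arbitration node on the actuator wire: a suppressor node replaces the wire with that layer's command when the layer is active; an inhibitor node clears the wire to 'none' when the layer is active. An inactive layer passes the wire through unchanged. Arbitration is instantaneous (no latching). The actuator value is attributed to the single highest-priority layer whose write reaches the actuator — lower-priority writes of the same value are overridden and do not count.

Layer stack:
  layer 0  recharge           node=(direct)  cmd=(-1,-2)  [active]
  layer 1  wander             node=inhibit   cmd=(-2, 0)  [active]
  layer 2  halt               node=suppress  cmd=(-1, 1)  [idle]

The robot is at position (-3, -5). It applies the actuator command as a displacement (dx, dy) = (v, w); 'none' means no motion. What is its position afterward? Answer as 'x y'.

[0] recharge on; wire := (-1, -2)
[1] wander on (inhibit); wire := none
[2] halt off; pass none
output none
position: (-3, -5) + none = (-3, -5)

-3 -5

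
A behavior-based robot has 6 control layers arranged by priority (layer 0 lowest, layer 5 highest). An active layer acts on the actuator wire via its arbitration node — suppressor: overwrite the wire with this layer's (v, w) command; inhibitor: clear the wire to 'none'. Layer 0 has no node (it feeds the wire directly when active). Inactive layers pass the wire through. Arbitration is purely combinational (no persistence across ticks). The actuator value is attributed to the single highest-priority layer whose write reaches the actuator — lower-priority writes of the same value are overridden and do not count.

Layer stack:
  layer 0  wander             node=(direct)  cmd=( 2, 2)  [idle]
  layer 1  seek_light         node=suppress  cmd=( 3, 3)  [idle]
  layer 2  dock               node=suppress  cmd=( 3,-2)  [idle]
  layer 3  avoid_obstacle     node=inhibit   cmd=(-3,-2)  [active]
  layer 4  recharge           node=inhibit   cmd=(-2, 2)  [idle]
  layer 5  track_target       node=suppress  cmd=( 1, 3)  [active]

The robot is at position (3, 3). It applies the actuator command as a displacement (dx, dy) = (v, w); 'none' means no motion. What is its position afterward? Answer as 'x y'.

[0] wander off; wire := none
[1] seek_light off; pass none
[2] dock off; pass none
[3] avoid_obstacle on (inhibit); wire := none
[4] recharge off; pass none
[5] track_target on (suppress); wire := (1, 3)
output (1, 3)
position: (3, 3) + (1, 3) = (4, 6)

4 6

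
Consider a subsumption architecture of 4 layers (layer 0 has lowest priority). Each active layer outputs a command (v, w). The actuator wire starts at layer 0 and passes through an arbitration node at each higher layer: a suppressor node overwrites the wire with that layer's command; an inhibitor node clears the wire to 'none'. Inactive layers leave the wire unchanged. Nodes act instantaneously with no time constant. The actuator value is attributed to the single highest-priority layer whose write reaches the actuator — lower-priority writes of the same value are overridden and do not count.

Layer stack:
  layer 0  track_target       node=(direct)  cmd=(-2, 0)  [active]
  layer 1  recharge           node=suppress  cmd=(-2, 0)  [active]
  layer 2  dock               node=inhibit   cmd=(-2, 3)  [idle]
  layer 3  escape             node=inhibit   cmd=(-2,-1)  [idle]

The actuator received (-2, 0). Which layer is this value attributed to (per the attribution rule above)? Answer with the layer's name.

recharge

[0] track_target on; wire := (-2, 0)
[1] recharge on (suppress); wire := (-2, 0)
[2] dock off; pass (-2, 0)
[3] escape off; pass (-2, 0)
output (-2, 0)
last writer: layer 1 = recharge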